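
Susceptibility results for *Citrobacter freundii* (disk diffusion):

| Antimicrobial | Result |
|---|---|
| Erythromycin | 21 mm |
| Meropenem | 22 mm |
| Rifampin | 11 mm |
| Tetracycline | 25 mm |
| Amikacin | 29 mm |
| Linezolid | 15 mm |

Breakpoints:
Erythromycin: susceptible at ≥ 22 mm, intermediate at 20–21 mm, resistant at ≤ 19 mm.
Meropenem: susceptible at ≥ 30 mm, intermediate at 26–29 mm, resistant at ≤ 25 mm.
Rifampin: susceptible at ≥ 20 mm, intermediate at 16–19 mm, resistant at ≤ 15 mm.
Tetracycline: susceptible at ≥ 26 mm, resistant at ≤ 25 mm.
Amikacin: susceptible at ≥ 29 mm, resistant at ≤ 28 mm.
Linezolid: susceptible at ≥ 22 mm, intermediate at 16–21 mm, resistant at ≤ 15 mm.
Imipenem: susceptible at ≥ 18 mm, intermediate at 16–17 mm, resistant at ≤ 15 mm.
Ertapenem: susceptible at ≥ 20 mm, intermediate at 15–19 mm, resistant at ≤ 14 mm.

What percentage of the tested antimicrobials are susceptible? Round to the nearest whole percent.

Erythromycin: 21 mm is in 20–21 mm ⇒ I
Meropenem (22 mm) ≤ 25 mm — Resistant
Rifampin (11 mm) ≤ 15 mm → Resistant
Tetracycline: 25 mm is ≤ 25 mm ⇒ resistant
Amikacin (29 mm) ≥ 29 mm → S
Linezolid (15 mm) ≤ 15 mm ⇒ Resistant
Susceptible: 1/6

17%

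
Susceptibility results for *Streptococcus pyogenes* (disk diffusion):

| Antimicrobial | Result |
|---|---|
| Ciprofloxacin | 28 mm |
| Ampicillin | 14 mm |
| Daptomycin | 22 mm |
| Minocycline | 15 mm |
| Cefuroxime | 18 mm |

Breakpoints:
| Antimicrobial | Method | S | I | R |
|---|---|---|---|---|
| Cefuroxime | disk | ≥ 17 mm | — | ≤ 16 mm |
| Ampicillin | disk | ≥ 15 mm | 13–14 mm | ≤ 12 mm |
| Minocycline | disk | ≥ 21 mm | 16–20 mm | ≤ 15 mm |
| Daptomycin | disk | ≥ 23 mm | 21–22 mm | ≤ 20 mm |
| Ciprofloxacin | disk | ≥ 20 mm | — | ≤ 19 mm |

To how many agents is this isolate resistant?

Ciprofloxacin 28 mm: ≥ 20 mm → S
Ampicillin (14 mm) in 13–14 mm → I
Daptomycin (22 mm) in 21–22 mm → intermediate
Minocycline (15 mm) ≤ 15 mm → Resistant
Cefuroxime (18 mm) ≥ 17 mm → S
Resistant: 1

1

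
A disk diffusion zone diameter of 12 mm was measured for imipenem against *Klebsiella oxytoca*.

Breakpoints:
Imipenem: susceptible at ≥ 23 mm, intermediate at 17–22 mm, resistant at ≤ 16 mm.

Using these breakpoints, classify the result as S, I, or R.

R

Imipenem (12 mm) ≤ 16 mm → R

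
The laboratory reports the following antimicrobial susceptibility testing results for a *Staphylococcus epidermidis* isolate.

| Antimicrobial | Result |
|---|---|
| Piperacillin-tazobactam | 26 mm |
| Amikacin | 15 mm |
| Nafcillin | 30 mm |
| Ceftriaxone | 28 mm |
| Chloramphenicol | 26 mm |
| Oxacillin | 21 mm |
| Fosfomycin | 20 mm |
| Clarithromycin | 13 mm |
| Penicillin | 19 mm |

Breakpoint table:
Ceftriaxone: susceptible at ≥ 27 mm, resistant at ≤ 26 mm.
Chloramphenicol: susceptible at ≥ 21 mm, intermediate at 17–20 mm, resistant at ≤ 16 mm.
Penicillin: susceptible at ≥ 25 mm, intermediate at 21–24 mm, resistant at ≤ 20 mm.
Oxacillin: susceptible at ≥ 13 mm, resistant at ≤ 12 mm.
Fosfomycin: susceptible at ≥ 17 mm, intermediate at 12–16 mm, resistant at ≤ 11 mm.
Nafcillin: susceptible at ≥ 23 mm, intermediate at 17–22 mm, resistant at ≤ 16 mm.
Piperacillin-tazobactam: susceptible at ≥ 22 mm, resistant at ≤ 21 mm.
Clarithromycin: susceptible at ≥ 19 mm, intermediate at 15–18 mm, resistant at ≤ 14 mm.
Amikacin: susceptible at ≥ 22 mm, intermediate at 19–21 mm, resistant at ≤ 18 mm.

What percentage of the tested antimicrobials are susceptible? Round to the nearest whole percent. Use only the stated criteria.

Piperacillin-tazobactam: 26 mm is ≥ 22 mm → S
Amikacin 15 mm: ≤ 18 mm → R
Nafcillin 30 mm: ≥ 23 mm — S
Ceftriaxone (28 mm) ≥ 27 mm — Susceptible
Chloramphenicol: 26 mm is ≥ 21 mm — susceptible
Oxacillin 21 mm: ≥ 13 mm → S
Fosfomycin 20 mm: ≥ 17 mm — S
Clarithromycin: 13 mm is ≤ 14 mm ⇒ Resistant
Penicillin (19 mm) ≤ 20 mm → resistant
Susceptible: 6/9

67%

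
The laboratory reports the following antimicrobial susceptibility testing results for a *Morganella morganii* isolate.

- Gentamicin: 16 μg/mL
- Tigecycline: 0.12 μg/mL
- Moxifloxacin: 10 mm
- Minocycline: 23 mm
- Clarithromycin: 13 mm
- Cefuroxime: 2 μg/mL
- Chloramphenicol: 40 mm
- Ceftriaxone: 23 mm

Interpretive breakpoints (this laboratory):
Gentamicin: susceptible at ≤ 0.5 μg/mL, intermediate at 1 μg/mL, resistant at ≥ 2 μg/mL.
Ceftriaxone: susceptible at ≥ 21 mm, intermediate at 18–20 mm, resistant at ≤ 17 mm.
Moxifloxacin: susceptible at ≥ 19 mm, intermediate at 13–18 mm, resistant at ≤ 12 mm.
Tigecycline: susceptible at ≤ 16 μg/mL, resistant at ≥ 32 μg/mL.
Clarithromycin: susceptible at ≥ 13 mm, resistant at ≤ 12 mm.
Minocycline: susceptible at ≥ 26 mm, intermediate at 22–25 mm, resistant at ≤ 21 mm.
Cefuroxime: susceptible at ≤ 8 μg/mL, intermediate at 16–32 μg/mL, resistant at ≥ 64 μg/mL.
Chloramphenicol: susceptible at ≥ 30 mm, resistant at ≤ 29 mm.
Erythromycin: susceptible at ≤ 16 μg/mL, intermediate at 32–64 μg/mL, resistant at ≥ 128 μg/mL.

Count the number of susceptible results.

5

Gentamicin (16 μg/mL) ≥ 2 μg/mL ⇒ resistant
Tigecycline 0.12 μg/mL: ≤ 16 μg/mL — S
Moxifloxacin (10 mm) ≤ 12 mm ⇒ Resistant
Minocycline: 23 mm is in 22–25 mm ⇒ intermediate
Clarithromycin: 13 mm is ≥ 13 mm → Susceptible
Cefuroxime: 2 μg/mL is ≤ 8 μg/mL — Susceptible
Chloramphenicol 40 mm: ≥ 30 mm → S
Ceftriaxone: 23 mm is ≥ 21 mm → susceptible
Susceptible: 5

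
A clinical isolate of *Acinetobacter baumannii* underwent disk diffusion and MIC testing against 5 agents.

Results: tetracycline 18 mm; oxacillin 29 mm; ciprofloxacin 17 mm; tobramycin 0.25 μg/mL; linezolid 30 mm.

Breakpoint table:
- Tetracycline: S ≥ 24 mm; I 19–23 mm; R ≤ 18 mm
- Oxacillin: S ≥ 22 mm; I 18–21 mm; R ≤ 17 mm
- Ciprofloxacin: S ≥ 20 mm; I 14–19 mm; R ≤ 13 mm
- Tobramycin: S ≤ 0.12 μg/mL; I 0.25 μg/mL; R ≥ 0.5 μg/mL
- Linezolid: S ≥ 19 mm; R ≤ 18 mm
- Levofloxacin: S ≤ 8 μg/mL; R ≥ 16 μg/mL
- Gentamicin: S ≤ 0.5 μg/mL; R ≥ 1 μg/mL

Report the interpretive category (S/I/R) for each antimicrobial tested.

Tetracycline: 18 mm is ≤ 18 mm — resistant
Oxacillin: 29 mm is ≥ 22 mm → Susceptible
Ciprofloxacin 17 mm: in 14–19 mm ⇒ I
Tobramycin (0.25 μg/mL) = 0.25 μg/mL ⇒ intermediate
Linezolid (30 mm) ≥ 19 mm → Susceptible

R, S, I, I, S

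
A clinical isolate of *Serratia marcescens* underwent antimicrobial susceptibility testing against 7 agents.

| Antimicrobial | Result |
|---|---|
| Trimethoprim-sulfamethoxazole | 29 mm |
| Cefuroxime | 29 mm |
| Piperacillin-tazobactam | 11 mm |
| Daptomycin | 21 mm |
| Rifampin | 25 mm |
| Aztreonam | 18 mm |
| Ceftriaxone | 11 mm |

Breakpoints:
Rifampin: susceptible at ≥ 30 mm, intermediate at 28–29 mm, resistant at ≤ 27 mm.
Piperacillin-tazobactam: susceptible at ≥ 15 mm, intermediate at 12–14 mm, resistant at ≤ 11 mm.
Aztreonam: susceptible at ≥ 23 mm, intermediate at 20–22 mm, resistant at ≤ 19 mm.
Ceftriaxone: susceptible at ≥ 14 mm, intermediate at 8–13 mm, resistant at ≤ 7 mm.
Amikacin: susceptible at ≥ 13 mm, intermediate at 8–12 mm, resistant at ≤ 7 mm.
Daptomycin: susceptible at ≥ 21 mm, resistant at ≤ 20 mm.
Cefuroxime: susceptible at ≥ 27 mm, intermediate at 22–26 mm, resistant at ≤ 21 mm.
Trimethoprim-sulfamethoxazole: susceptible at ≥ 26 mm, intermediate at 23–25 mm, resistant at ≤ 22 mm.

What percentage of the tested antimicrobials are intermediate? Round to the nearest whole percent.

14%

Trimethoprim-sulfamethoxazole: 29 mm is ≥ 26 mm → Susceptible
Cefuroxime: 29 mm is ≥ 27 mm ⇒ susceptible
Piperacillin-tazobactam 11 mm: ≤ 11 mm — R
Daptomycin: 21 mm is ≥ 21 mm → S
Rifampin (25 mm) ≤ 27 mm — R
Aztreonam: 18 mm is ≤ 19 mm ⇒ Resistant
Ceftriaxone 11 mm: in 8–13 mm — Intermediate
Intermediate: 1/7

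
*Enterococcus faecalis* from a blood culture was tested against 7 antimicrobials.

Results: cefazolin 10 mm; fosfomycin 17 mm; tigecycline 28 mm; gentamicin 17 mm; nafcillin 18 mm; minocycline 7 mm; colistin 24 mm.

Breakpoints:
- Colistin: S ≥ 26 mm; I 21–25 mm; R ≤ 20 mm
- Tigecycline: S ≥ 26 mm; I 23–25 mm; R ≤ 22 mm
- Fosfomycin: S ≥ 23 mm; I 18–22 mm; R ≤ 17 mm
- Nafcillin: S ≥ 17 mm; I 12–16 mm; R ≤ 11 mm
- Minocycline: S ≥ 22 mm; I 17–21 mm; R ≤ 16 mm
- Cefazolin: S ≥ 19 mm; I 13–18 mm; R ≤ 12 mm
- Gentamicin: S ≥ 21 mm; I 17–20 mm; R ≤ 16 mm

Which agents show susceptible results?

Cefazolin 10 mm: ≤ 12 mm ⇒ R
Fosfomycin (17 mm) ≤ 17 mm — R
Tigecycline 28 mm: ≥ 26 mm — susceptible
Gentamicin: 17 mm is in 17–20 mm ⇒ intermediate
Nafcillin: 18 mm is ≥ 17 mm ⇒ Susceptible
Minocycline (7 mm) ≤ 16 mm → Resistant
Colistin: 24 mm is in 21–25 mm ⇒ intermediate

tigecycline, nafcillin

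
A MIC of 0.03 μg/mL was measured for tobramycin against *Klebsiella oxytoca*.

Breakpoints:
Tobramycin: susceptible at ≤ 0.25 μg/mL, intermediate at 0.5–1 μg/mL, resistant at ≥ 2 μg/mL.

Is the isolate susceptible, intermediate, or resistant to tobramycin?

Tobramycin: 0.03 μg/mL is ≤ 0.25 μg/mL — S

Susceptible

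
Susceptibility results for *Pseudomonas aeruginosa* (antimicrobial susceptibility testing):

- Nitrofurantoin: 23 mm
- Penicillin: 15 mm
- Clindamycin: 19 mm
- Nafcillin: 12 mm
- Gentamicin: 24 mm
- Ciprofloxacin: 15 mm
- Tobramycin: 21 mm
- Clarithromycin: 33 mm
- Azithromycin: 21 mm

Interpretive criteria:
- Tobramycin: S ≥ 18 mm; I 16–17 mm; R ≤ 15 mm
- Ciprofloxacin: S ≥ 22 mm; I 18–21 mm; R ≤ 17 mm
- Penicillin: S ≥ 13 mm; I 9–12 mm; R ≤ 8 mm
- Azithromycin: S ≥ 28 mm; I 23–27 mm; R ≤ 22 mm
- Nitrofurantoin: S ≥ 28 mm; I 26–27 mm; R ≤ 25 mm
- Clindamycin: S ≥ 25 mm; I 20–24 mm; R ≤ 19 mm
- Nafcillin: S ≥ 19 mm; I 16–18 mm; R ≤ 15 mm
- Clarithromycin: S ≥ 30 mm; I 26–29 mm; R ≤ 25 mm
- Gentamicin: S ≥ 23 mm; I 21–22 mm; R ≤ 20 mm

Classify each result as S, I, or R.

Nitrofurantoin 23 mm: ≤ 25 mm ⇒ Resistant
Penicillin (15 mm) ≥ 13 mm → susceptible
Clindamycin (19 mm) ≤ 19 mm → resistant
Nafcillin (12 mm) ≤ 15 mm → Resistant
Gentamicin (24 mm) ≥ 23 mm ⇒ S
Ciprofloxacin 15 mm: ≤ 17 mm → resistant
Tobramycin: 21 mm is ≥ 18 mm → Susceptible
Clarithromycin (33 mm) ≥ 30 mm ⇒ susceptible
Azithromycin (21 mm) ≤ 22 mm ⇒ R

R, S, R, R, S, R, S, S, R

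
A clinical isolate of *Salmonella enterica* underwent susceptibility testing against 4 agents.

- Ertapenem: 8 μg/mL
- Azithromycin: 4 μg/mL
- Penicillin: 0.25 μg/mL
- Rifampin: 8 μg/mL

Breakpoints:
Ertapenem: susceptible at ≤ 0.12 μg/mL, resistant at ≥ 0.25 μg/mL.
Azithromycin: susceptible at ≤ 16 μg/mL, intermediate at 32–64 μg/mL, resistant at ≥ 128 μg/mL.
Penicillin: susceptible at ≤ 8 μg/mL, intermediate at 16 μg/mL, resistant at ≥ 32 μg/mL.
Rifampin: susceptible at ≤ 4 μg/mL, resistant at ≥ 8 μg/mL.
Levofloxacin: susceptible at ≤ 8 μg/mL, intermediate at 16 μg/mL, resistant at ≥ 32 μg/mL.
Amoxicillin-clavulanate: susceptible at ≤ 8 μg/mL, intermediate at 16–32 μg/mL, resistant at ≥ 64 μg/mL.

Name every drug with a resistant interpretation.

ertapenem, rifampin

Ertapenem (8 μg/mL) ≥ 0.25 μg/mL — Resistant
Azithromycin (4 μg/mL) ≤ 16 μg/mL ⇒ Susceptible
Penicillin: 0.25 μg/mL is ≤ 8 μg/mL → Susceptible
Rifampin 8 μg/mL: ≥ 8 μg/mL — R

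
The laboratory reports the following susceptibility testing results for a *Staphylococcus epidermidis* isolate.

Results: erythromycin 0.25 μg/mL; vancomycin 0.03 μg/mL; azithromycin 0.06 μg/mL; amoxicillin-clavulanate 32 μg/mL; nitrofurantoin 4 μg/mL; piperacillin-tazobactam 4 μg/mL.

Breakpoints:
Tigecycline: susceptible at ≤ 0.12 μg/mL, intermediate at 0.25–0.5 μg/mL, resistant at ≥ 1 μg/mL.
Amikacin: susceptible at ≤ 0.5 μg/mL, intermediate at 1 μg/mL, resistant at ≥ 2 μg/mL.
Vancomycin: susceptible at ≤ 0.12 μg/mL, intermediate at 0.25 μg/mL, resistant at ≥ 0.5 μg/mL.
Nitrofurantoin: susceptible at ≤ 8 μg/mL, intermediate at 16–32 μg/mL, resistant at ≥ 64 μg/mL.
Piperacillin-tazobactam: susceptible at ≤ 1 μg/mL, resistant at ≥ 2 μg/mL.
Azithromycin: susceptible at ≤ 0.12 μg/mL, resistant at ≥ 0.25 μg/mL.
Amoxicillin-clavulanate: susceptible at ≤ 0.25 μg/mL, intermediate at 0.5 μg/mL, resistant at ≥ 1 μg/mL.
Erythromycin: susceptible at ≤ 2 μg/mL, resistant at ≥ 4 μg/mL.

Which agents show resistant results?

amoxicillin-clavulanate, piperacillin-tazobactam

Erythromycin: 0.25 μg/mL is ≤ 2 μg/mL — S
Vancomycin (0.03 μg/mL) ≤ 0.12 μg/mL — susceptible
Azithromycin 0.06 μg/mL: ≤ 0.12 μg/mL — Susceptible
Amoxicillin-clavulanate (32 μg/mL) ≥ 1 μg/mL — resistant
Nitrofurantoin 4 μg/mL: ≤ 8 μg/mL ⇒ S
Piperacillin-tazobactam: 4 μg/mL is ≥ 2 μg/mL → resistant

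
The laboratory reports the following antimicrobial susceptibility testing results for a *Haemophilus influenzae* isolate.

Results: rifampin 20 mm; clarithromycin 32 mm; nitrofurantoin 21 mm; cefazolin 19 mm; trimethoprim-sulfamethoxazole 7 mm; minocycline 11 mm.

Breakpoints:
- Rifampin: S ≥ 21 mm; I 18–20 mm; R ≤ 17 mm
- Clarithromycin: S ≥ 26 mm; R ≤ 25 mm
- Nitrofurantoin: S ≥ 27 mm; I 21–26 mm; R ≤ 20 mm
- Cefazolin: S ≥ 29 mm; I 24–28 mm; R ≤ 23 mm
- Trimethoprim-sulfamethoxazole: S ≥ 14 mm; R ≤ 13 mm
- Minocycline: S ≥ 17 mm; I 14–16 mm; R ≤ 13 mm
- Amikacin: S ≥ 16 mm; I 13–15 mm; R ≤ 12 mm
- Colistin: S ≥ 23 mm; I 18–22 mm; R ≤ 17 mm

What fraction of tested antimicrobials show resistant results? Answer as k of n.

3 of 6

Rifampin (20 mm) in 18–20 mm ⇒ intermediate
Clarithromycin (32 mm) ≥ 26 mm — S
Nitrofurantoin 21 mm: in 21–26 mm → I
Cefazolin: 19 mm is ≤ 23 mm ⇒ R
Trimethoprim-sulfamethoxazole 7 mm: ≤ 13 mm ⇒ resistant
Minocycline 11 mm: ≤ 13 mm — resistant
Resistant: 3/6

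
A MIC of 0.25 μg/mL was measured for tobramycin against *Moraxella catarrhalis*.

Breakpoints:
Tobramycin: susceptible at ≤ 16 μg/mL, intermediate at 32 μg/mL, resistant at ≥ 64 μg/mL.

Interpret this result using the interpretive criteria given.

S

Tobramycin 0.25 μg/mL: ≤ 16 μg/mL — S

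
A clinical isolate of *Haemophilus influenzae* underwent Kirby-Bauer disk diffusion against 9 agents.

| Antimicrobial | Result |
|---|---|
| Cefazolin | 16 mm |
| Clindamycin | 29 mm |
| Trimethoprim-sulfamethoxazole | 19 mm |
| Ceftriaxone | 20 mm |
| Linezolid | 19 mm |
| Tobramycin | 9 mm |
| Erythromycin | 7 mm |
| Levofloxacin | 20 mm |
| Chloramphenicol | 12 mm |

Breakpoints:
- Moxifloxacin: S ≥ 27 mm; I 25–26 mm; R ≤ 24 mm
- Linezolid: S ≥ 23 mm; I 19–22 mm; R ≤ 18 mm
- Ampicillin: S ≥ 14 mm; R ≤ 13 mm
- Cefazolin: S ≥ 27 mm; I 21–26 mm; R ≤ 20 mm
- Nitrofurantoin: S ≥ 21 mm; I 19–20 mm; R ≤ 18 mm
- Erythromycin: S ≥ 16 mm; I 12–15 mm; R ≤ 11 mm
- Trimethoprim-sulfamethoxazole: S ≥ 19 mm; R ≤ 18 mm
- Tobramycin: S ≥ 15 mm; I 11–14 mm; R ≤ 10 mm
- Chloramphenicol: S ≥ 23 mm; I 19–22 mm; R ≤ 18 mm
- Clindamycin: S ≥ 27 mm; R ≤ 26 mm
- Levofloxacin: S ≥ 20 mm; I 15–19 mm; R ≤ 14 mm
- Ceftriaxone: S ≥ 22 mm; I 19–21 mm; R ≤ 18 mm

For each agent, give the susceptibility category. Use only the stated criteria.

R, S, S, I, I, R, R, S, R

Cefazolin (16 mm) ≤ 20 mm — resistant
Clindamycin: 29 mm is ≥ 27 mm — Susceptible
Trimethoprim-sulfamethoxazole (19 mm) ≥ 19 mm — susceptible
Ceftriaxone (20 mm) in 19–21 mm → intermediate
Linezolid 19 mm: in 19–22 mm — Intermediate
Tobramycin (9 mm) ≤ 10 mm ⇒ Resistant
Erythromycin (7 mm) ≤ 11 mm → resistant
Levofloxacin (20 mm) ≥ 20 mm → susceptible
Chloramphenicol: 12 mm is ≤ 18 mm — resistant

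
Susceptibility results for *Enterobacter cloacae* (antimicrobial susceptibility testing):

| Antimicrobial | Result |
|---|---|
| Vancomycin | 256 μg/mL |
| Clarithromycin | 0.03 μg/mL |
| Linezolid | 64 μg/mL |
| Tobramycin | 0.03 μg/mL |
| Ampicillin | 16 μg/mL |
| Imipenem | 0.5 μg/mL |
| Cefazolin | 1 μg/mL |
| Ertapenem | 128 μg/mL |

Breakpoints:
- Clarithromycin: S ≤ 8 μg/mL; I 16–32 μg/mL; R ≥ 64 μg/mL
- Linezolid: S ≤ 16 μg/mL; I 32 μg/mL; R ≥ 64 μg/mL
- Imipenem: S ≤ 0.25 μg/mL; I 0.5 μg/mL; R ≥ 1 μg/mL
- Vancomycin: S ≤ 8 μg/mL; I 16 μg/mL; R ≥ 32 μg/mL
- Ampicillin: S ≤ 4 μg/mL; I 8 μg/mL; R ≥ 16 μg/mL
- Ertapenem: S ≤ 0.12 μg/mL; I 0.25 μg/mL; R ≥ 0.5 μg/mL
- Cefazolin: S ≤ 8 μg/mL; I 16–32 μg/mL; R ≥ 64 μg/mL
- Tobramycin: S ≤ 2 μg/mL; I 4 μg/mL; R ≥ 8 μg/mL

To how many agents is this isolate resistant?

Vancomycin: 256 μg/mL is ≥ 32 μg/mL — resistant
Clarithromycin: 0.03 μg/mL is ≤ 8 μg/mL ⇒ Susceptible
Linezolid: 64 μg/mL is ≥ 64 μg/mL — R
Tobramycin: 0.03 μg/mL is ≤ 2 μg/mL → susceptible
Ampicillin (16 μg/mL) ≥ 16 μg/mL → resistant
Imipenem: 0.5 μg/mL is = 0.5 μg/mL ⇒ intermediate
Cefazolin 1 μg/mL: ≤ 8 μg/mL ⇒ S
Ertapenem (128 μg/mL) ≥ 0.5 μg/mL — resistant
Resistant: 4

4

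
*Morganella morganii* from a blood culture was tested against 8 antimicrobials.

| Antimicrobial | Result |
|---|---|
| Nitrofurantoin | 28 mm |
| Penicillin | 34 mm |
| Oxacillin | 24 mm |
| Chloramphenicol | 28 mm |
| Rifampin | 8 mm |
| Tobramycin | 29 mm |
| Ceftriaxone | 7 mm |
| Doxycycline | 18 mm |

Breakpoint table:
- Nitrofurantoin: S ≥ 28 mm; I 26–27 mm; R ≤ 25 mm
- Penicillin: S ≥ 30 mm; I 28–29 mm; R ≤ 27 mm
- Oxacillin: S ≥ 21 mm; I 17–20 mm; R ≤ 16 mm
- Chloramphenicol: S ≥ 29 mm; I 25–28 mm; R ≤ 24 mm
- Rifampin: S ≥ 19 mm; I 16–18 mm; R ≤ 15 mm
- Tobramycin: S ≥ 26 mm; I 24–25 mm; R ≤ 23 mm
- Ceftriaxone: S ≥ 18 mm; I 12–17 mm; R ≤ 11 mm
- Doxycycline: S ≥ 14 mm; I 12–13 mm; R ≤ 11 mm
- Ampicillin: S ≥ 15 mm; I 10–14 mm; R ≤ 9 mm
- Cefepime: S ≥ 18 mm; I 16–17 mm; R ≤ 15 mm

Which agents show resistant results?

Nitrofurantoin (28 mm) ≥ 28 mm ⇒ S
Penicillin 34 mm: ≥ 30 mm ⇒ Susceptible
Oxacillin 24 mm: ≥ 21 mm — S
Chloramphenicol 28 mm: in 25–28 mm — I
Rifampin: 8 mm is ≤ 15 mm → Resistant
Tobramycin 29 mm: ≥ 26 mm → susceptible
Ceftriaxone: 7 mm is ≤ 11 mm ⇒ R
Doxycycline (18 mm) ≥ 14 mm — S

rifampin, ceftriaxone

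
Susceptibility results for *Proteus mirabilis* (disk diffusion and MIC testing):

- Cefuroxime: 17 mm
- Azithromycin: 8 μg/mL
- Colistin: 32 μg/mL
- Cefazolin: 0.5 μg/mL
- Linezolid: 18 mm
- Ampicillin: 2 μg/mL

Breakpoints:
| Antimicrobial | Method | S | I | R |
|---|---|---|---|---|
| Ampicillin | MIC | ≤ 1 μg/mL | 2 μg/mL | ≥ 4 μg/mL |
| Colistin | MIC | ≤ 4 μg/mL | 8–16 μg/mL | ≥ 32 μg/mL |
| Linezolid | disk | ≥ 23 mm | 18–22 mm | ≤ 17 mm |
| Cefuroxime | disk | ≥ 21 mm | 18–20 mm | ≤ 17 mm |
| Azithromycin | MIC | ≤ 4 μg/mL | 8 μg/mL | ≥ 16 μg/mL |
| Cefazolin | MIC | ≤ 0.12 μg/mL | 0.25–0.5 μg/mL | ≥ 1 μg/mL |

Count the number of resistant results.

Cefuroxime (17 mm) ≤ 17 mm ⇒ Resistant
Azithromycin: 8 μg/mL is = 8 μg/mL ⇒ Intermediate
Colistin: 32 μg/mL is ≥ 32 μg/mL ⇒ Resistant
Cefazolin (0.5 μg/mL) in 0.25–0.5 μg/mL → intermediate
Linezolid (18 mm) in 18–22 mm — I
Ampicillin: 2 μg/mL is = 2 μg/mL → intermediate
Resistant: 2

2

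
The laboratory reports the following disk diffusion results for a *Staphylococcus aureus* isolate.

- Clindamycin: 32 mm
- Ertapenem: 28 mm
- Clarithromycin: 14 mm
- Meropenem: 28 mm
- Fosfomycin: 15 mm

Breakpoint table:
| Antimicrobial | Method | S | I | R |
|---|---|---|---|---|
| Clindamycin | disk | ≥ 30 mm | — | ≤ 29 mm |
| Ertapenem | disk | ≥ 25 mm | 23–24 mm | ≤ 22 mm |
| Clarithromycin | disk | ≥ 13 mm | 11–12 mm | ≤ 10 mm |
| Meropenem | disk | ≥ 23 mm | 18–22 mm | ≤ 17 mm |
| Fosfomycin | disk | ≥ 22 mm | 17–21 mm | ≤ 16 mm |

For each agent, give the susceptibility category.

Clindamycin 32 mm: ≥ 30 mm — Susceptible
Ertapenem 28 mm: ≥ 25 mm — susceptible
Clarithromycin 14 mm: ≥ 13 mm ⇒ susceptible
Meropenem 28 mm: ≥ 23 mm — Susceptible
Fosfomycin 15 mm: ≤ 16 mm → resistant

S, S, S, S, R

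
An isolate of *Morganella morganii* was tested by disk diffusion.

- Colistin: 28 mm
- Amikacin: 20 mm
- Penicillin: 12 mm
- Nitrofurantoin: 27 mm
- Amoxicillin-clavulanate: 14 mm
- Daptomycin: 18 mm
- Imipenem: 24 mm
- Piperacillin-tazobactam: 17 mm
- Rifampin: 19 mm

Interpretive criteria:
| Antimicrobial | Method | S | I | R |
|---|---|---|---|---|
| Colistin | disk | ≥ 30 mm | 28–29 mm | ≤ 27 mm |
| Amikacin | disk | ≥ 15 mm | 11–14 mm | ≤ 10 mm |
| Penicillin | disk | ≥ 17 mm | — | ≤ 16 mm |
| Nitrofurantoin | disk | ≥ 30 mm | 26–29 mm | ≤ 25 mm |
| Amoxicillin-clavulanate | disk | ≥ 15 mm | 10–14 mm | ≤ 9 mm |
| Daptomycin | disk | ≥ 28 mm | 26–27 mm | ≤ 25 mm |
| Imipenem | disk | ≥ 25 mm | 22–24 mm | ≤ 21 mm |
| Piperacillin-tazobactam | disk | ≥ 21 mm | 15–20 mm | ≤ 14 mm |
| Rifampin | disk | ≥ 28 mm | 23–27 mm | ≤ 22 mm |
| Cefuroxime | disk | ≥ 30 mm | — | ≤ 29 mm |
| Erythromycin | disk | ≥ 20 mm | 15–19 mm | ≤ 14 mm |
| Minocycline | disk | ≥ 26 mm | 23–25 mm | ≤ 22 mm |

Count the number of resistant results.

Colistin (28 mm) in 28–29 mm — intermediate
Amikacin 20 mm: ≥ 15 mm ⇒ susceptible
Penicillin (12 mm) ≤ 16 mm → R
Nitrofurantoin 27 mm: in 26–29 mm — I
Amoxicillin-clavulanate 14 mm: in 10–14 mm → intermediate
Daptomycin (18 mm) ≤ 25 mm → R
Imipenem (24 mm) in 22–24 mm ⇒ intermediate
Piperacillin-tazobactam (17 mm) in 15–20 mm — I
Rifampin: 19 mm is ≤ 22 mm → R
Resistant: 3

3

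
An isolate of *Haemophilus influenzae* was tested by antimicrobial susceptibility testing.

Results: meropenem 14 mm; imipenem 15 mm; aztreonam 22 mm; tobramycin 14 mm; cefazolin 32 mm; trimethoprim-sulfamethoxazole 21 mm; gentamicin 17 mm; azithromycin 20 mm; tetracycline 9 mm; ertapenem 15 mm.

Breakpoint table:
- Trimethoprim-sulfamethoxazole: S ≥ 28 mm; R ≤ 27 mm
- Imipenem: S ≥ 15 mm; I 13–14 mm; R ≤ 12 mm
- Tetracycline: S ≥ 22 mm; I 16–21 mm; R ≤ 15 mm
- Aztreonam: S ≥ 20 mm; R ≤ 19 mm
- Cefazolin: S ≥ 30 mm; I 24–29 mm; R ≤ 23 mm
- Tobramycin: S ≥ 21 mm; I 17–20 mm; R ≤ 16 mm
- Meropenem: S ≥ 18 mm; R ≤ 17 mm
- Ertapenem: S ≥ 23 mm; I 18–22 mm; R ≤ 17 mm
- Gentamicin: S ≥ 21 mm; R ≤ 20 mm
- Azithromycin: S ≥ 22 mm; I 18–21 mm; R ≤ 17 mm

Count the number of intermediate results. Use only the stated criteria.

Meropenem (14 mm) ≤ 17 mm → R
Imipenem (15 mm) ≥ 15 mm ⇒ Susceptible
Aztreonam (22 mm) ≥ 20 mm — susceptible
Tobramycin (14 mm) ≤ 16 mm ⇒ R
Cefazolin: 32 mm is ≥ 30 mm → S
Trimethoprim-sulfamethoxazole 21 mm: ≤ 27 mm — R
Gentamicin 17 mm: ≤ 20 mm → resistant
Azithromycin 20 mm: in 18–21 mm → I
Tetracycline 9 mm: ≤ 15 mm ⇒ Resistant
Ertapenem (15 mm) ≤ 17 mm → R
Intermediate: 1

1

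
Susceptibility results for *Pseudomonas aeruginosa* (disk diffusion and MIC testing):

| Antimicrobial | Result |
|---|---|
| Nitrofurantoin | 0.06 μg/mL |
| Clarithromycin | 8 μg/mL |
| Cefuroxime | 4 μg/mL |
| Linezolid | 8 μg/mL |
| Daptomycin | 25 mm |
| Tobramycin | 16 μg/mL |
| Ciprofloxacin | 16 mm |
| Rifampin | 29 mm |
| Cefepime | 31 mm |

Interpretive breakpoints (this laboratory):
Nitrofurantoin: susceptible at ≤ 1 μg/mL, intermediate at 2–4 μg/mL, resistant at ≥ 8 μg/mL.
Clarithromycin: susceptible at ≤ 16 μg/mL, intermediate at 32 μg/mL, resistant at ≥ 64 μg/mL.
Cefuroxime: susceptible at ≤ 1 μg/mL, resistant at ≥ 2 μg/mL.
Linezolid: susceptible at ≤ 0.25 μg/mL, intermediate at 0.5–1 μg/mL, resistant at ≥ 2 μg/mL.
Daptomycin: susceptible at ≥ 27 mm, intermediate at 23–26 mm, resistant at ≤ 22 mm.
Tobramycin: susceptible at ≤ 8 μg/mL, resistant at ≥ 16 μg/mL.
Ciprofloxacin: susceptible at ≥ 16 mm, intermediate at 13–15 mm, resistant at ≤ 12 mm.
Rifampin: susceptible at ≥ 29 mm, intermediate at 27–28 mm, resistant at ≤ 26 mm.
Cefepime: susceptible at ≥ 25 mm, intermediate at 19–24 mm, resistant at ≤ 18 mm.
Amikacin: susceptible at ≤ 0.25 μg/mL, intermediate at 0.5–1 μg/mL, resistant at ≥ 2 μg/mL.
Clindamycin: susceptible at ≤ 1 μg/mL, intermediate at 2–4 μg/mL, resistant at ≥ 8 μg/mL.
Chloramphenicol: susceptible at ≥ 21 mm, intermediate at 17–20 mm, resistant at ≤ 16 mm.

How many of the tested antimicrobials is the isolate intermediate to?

Nitrofurantoin 0.06 μg/mL: ≤ 1 μg/mL ⇒ Susceptible
Clarithromycin (8 μg/mL) ≤ 16 μg/mL — susceptible
Cefuroxime 4 μg/mL: ≥ 2 μg/mL — R
Linezolid 8 μg/mL: ≥ 2 μg/mL ⇒ Resistant
Daptomycin: 25 mm is in 23–26 mm — intermediate
Tobramycin: 16 μg/mL is ≥ 16 μg/mL — R
Ciprofloxacin 16 mm: ≥ 16 mm — S
Rifampin: 29 mm is ≥ 29 mm → S
Cefepime (31 mm) ≥ 25 mm → susceptible
Intermediate: 1

1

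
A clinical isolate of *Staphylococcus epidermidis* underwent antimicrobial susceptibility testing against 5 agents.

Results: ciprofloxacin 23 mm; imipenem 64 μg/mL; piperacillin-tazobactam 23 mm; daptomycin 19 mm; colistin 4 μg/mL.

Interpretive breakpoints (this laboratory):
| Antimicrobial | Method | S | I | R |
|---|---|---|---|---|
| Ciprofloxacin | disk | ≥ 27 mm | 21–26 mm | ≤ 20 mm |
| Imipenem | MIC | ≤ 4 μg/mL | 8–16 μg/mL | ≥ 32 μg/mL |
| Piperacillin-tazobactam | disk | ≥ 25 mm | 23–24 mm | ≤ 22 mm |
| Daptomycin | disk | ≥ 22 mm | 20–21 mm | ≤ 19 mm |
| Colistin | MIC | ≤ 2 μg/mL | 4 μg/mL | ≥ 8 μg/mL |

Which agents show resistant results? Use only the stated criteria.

Ciprofloxacin: 23 mm is in 21–26 mm → Intermediate
Imipenem: 64 μg/mL is ≥ 32 μg/mL — resistant
Piperacillin-tazobactam 23 mm: in 23–24 mm ⇒ Intermediate
Daptomycin (19 mm) ≤ 19 mm ⇒ R
Colistin 4 μg/mL: = 4 μg/mL — Intermediate

imipenem, daptomycin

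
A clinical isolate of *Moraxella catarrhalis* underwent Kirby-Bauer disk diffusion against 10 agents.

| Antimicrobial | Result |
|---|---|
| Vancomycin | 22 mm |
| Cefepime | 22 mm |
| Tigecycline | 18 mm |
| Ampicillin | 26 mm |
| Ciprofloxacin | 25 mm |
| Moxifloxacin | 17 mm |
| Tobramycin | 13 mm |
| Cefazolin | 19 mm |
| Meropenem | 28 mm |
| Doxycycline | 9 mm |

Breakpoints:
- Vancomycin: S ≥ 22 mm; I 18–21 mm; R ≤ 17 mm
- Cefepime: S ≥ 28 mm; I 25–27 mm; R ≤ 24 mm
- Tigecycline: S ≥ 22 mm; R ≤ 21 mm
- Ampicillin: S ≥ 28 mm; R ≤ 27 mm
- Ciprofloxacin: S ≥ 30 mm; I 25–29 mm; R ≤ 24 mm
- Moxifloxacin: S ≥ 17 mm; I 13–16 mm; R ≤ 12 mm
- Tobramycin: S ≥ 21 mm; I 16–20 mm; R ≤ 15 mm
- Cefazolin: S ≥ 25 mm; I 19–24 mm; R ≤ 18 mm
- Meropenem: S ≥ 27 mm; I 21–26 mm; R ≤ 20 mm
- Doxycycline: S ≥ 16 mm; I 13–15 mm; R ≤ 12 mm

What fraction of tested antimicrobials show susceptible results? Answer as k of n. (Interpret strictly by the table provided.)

Vancomycin (22 mm) ≥ 22 mm ⇒ S
Cefepime 22 mm: ≤ 24 mm — resistant
Tigecycline (18 mm) ≤ 21 mm → resistant
Ampicillin 26 mm: ≤ 27 mm ⇒ resistant
Ciprofloxacin: 25 mm is in 25–29 mm → intermediate
Moxifloxacin 17 mm: ≥ 17 mm → susceptible
Tobramycin: 13 mm is ≤ 15 mm → Resistant
Cefazolin 19 mm: in 19–24 mm → I
Meropenem 28 mm: ≥ 27 mm — Susceptible
Doxycycline: 9 mm is ≤ 12 mm — R
Susceptible: 3/10

3 of 10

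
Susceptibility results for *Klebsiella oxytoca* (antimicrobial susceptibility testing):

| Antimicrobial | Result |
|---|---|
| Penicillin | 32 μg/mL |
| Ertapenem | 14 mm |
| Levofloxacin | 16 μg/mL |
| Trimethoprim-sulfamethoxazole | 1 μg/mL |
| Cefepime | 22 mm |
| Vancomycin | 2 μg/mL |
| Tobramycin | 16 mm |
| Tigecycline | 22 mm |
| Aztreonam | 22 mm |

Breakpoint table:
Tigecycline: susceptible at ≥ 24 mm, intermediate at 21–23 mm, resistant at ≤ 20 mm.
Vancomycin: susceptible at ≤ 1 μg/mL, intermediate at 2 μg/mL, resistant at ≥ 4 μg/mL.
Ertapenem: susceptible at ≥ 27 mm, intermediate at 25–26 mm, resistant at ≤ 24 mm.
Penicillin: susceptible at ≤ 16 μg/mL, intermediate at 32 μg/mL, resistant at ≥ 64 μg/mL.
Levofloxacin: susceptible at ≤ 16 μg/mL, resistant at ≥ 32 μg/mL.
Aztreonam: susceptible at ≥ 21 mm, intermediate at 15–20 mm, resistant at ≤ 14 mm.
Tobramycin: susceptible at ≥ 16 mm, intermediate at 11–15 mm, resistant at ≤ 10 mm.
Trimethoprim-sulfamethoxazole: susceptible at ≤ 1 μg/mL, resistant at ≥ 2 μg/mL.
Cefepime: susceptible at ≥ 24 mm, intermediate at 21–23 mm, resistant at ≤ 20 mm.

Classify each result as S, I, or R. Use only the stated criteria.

Penicillin: 32 μg/mL is = 32 μg/mL ⇒ I
Ertapenem 14 mm: ≤ 24 mm ⇒ R
Levofloxacin: 16 μg/mL is ≤ 16 μg/mL → Susceptible
Trimethoprim-sulfamethoxazole (1 μg/mL) ≤ 1 μg/mL → S
Cefepime: 22 mm is in 21–23 mm → intermediate
Vancomycin: 2 μg/mL is = 2 μg/mL — intermediate
Tobramycin: 16 mm is ≥ 16 mm → Susceptible
Tigecycline 22 mm: in 21–23 mm — Intermediate
Aztreonam 22 mm: ≥ 21 mm — S

I, R, S, S, I, I, S, I, S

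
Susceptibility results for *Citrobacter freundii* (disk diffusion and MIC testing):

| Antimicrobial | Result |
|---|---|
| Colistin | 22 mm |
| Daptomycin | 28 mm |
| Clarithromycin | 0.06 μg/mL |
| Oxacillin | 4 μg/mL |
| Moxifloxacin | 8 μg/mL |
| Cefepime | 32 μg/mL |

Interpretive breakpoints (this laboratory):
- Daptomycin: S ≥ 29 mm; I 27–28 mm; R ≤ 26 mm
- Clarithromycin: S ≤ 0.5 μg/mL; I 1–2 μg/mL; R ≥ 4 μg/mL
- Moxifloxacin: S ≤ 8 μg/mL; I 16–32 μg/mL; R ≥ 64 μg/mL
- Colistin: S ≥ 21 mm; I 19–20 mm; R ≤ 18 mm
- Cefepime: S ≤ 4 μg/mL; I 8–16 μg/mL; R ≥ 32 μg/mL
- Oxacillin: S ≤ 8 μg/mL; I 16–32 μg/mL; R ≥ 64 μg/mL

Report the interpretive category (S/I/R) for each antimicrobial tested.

Colistin: 22 mm is ≥ 21 mm ⇒ susceptible
Daptomycin (28 mm) in 27–28 mm → intermediate
Clarithromycin 0.06 μg/mL: ≤ 0.5 μg/mL → susceptible
Oxacillin (4 μg/mL) ≤ 8 μg/mL — Susceptible
Moxifloxacin: 8 μg/mL is ≤ 8 μg/mL ⇒ susceptible
Cefepime: 32 μg/mL is ≥ 32 μg/mL — resistant

S, I, S, S, S, R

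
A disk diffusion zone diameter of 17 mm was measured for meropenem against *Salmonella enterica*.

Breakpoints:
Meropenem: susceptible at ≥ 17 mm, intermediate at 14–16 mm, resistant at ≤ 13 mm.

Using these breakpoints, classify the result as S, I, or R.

Meropenem 17 mm: ≥ 17 mm → S

Susceptible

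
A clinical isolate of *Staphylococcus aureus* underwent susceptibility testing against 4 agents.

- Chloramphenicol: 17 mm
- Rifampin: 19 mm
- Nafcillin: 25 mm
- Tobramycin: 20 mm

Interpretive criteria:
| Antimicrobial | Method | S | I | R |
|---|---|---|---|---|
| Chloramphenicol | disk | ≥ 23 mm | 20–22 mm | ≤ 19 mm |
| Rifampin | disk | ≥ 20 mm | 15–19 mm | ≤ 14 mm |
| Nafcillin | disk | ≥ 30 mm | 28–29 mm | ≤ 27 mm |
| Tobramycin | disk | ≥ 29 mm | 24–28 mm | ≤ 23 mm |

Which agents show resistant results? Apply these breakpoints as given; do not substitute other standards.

Chloramphenicol (17 mm) ≤ 19 mm ⇒ R
Rifampin (19 mm) in 15–19 mm → I
Nafcillin (25 mm) ≤ 27 mm → resistant
Tobramycin: 20 mm is ≤ 23 mm — Resistant

chloramphenicol, nafcillin, tobramycin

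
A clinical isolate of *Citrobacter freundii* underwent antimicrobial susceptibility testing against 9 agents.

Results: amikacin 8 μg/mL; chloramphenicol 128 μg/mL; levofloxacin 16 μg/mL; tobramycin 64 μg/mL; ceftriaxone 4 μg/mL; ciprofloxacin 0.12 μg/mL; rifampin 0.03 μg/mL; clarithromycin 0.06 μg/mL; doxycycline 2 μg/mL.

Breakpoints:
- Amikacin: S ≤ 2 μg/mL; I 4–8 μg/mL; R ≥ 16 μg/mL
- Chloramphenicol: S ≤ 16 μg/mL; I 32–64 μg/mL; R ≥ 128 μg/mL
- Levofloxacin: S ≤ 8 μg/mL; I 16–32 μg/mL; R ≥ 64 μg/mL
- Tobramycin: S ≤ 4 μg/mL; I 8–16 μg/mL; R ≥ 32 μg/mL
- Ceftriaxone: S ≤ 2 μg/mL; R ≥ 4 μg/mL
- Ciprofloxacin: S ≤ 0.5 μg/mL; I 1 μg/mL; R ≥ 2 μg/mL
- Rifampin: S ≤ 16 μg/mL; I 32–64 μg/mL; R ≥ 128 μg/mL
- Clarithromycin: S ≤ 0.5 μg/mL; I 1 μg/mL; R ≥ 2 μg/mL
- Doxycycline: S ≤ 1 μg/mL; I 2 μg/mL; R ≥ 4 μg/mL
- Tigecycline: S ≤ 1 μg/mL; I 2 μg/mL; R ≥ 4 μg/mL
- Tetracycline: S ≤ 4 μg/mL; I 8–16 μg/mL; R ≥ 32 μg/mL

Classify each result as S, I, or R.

I, R, I, R, R, S, S, S, I

Amikacin (8 μg/mL) in 4–8 μg/mL ⇒ Intermediate
Chloramphenicol: 128 μg/mL is ≥ 128 μg/mL — resistant
Levofloxacin: 16 μg/mL is in 16–32 μg/mL → Intermediate
Tobramycin: 64 μg/mL is ≥ 32 μg/mL ⇒ Resistant
Ceftriaxone (4 μg/mL) ≥ 4 μg/mL ⇒ Resistant
Ciprofloxacin: 0.12 μg/mL is ≤ 0.5 μg/mL → susceptible
Rifampin: 0.03 μg/mL is ≤ 16 μg/mL — Susceptible
Clarithromycin: 0.06 μg/mL is ≤ 0.5 μg/mL — susceptible
Doxycycline 2 μg/mL: = 2 μg/mL → I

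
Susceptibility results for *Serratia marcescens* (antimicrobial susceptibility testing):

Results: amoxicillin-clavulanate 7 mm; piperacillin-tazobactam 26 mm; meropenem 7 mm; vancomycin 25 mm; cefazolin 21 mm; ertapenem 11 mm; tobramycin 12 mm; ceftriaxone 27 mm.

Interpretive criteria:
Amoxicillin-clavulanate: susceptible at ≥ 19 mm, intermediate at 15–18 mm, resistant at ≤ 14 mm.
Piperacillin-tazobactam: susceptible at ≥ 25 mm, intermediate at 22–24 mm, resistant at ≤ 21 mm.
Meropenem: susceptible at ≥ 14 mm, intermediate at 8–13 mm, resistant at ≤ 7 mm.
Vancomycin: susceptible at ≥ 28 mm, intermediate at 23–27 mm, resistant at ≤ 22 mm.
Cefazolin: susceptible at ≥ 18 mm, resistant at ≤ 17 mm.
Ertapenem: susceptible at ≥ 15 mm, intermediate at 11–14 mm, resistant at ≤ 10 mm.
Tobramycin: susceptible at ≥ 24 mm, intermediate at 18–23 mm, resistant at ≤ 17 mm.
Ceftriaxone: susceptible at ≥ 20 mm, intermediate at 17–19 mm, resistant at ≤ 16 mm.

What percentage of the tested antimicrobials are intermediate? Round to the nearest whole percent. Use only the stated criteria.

25%

Amoxicillin-clavulanate (7 mm) ≤ 14 mm ⇒ resistant
Piperacillin-tazobactam (26 mm) ≥ 25 mm ⇒ Susceptible
Meropenem (7 mm) ≤ 7 mm ⇒ Resistant
Vancomycin: 25 mm is in 23–27 mm → intermediate
Cefazolin: 21 mm is ≥ 18 mm ⇒ Susceptible
Ertapenem 11 mm: in 11–14 mm ⇒ Intermediate
Tobramycin 12 mm: ≤ 17 mm ⇒ R
Ceftriaxone: 27 mm is ≥ 20 mm — S
Intermediate: 2/8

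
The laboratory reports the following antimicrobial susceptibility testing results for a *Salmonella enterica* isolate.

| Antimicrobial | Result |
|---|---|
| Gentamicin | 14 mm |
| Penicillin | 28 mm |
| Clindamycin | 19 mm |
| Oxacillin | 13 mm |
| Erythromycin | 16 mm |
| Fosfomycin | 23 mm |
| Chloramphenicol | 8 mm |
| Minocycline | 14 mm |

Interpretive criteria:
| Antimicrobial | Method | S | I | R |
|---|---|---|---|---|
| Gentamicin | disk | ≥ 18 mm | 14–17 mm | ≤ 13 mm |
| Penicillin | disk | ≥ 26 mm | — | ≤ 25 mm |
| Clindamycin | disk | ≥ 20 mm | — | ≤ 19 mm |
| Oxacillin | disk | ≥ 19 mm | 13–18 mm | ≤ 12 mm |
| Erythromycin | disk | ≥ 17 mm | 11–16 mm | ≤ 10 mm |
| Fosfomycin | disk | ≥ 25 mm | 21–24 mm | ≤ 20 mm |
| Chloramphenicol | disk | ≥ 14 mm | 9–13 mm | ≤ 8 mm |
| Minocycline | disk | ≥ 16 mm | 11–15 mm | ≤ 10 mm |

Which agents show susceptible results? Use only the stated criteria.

Gentamicin (14 mm) in 14–17 mm → Intermediate
Penicillin: 28 mm is ≥ 26 mm — Susceptible
Clindamycin (19 mm) ≤ 19 mm → Resistant
Oxacillin (13 mm) in 13–18 mm ⇒ Intermediate
Erythromycin (16 mm) in 11–16 mm — Intermediate
Fosfomycin 23 mm: in 21–24 mm → Intermediate
Chloramphenicol (8 mm) ≤ 8 mm → resistant
Minocycline: 14 mm is in 11–15 mm — Intermediate

penicillin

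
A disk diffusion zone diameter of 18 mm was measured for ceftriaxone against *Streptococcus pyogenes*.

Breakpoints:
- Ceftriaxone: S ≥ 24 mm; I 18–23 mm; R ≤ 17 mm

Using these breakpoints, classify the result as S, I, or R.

I

Ceftriaxone: 18 mm is in 18–23 mm → I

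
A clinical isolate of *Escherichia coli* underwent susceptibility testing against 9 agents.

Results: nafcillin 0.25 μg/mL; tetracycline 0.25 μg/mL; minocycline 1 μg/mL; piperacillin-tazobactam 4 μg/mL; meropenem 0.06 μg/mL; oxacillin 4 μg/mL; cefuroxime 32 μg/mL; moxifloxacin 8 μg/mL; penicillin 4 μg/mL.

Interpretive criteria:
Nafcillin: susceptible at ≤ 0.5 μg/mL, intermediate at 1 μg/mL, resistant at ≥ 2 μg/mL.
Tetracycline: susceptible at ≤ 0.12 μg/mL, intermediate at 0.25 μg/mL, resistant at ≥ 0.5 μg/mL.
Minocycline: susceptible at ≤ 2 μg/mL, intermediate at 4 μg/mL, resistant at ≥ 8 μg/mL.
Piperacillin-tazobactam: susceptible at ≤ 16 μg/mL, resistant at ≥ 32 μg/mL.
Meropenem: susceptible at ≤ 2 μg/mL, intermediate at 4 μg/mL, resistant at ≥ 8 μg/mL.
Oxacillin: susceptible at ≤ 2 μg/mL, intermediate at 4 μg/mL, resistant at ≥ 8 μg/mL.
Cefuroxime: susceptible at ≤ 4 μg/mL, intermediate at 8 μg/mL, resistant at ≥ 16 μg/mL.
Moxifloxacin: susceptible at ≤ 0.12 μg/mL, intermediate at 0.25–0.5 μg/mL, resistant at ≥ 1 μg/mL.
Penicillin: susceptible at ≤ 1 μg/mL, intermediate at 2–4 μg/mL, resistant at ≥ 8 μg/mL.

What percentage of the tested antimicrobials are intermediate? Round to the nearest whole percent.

33%

Nafcillin (0.25 μg/mL) ≤ 0.5 μg/mL ⇒ Susceptible
Tetracycline: 0.25 μg/mL is = 0.25 μg/mL ⇒ intermediate
Minocycline 1 μg/mL: ≤ 2 μg/mL ⇒ S
Piperacillin-tazobactam: 4 μg/mL is ≤ 16 μg/mL ⇒ susceptible
Meropenem (0.06 μg/mL) ≤ 2 μg/mL ⇒ S
Oxacillin: 4 μg/mL is = 4 μg/mL → intermediate
Cefuroxime 32 μg/mL: ≥ 16 μg/mL — resistant
Moxifloxacin 8 μg/mL: ≥ 1 μg/mL ⇒ Resistant
Penicillin: 4 μg/mL is in 2–4 μg/mL → Intermediate
Intermediate: 3/9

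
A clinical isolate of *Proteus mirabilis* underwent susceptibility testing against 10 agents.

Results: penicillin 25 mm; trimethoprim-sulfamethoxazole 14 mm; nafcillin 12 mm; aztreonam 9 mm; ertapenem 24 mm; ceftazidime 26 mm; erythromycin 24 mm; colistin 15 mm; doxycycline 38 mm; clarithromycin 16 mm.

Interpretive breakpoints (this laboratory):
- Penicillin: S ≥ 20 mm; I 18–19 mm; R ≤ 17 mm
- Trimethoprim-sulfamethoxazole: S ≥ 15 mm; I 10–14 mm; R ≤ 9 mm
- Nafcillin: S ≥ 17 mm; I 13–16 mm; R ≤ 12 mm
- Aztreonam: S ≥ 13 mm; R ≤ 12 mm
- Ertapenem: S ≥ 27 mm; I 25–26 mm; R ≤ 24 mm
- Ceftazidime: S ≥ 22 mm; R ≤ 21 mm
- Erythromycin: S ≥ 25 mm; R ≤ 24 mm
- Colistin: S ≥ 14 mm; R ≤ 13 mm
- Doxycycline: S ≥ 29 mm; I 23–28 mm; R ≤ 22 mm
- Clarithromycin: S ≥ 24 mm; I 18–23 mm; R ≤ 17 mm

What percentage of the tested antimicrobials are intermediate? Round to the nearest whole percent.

10%

Penicillin 25 mm: ≥ 20 mm ⇒ Susceptible
Trimethoprim-sulfamethoxazole (14 mm) in 10–14 mm — Intermediate
Nafcillin 12 mm: ≤ 12 mm — R
Aztreonam 9 mm: ≤ 12 mm ⇒ R
Ertapenem: 24 mm is ≤ 24 mm ⇒ R
Ceftazidime 26 mm: ≥ 22 mm ⇒ S
Erythromycin (24 mm) ≤ 24 mm ⇒ resistant
Colistin (15 mm) ≥ 14 mm ⇒ susceptible
Doxycycline (38 mm) ≥ 29 mm ⇒ S
Clarithromycin (16 mm) ≤ 17 mm — resistant
Intermediate: 1/10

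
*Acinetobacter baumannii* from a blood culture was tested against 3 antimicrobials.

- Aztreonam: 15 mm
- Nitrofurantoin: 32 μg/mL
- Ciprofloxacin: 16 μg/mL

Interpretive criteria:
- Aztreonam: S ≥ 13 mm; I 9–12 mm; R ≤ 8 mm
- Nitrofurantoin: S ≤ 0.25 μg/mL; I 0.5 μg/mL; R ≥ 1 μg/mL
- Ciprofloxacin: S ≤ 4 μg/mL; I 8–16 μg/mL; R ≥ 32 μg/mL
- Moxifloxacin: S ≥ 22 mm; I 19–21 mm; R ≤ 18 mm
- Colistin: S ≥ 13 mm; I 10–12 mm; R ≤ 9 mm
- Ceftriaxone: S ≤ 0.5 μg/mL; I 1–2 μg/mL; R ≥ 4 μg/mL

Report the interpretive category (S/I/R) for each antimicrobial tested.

S, R, I

Aztreonam 15 mm: ≥ 13 mm → Susceptible
Nitrofurantoin: 32 μg/mL is ≥ 1 μg/mL — Resistant
Ciprofloxacin: 16 μg/mL is in 8–16 μg/mL ⇒ I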